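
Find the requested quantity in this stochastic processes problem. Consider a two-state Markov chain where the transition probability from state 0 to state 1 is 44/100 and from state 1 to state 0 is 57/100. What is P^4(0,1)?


Computing P^4 by matrix multiplication.
P = [[0.5600, 0.4400], [0.5700, 0.4300]]
After raising P to the power 4:
P^4(0,1) = 0.4356

0.4356


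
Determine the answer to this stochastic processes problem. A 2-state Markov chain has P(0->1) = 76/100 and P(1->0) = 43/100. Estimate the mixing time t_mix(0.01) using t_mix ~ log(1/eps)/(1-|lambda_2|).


lambda_2 = |1 - p01 - p10| = |1 - 0.7600 - 0.4300| = 0.1900
t_mix ~ log(1/eps)/(1 - |lambda_2|)
= log(100)/(1 - 0.1900) = 4.6052/0.8100
= 5.6854

5.6854


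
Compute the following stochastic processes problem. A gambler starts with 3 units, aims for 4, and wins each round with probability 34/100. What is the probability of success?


Gambler's ruin formula:
r = q/p = 0.6600/0.3400 = 1.9412
P(win) = (1 - r^i)/(1 - r^N)
= (1 - 1.9412^3)/(1 - 1.9412^4)
= 0.4784

0.4784


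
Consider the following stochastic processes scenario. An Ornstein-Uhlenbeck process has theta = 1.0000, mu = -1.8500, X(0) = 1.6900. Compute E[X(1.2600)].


E[X(t)] = mu + (X(0) - mu)*exp(-theta*t)
= -1.8500 + (1.6900 - -1.8500)*exp(-1.0000*1.2600)
= -1.8500 + 3.5400 * 0.2837
= -0.8459

-0.8459


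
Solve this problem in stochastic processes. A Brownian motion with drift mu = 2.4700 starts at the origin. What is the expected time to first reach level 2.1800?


Expected first passage time = a/mu
= 2.1800/2.4700
= 0.8826

0.8826


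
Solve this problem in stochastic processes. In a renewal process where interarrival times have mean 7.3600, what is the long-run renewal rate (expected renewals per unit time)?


Long-run renewal rate = 1/E(X)
= 1/7.3600
= 0.1359

0.1359


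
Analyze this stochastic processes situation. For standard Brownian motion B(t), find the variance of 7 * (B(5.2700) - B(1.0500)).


Var(alpha*(B(t)-B(s))) = alpha^2 * (t-s)
= 7^2 * (5.2700 - 1.0500)
= 49 * 4.2200
= 206.7800

206.7800


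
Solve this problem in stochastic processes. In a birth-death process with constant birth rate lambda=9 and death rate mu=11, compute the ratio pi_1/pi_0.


For birth-death process, pi_n/pi_0 = (lambda/mu)^n
= (9/11)^1
= 0.8182

0.8182


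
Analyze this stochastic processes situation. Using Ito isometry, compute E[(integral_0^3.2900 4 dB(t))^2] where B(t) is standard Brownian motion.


By Ito isometry: E[(int f dB)^2] = int f^2 dt
= 4^2 * 3.2900
= 16 * 3.2900 = 52.6400

52.6400


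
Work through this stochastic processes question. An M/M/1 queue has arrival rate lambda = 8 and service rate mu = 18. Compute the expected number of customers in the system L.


rho = 8/18 = 0.4444
L = rho/(1-rho)
= 0.4444/0.5556
= 0.8000

0.8000


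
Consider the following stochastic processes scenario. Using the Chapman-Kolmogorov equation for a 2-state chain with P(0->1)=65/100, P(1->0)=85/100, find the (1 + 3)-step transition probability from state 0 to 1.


P^4 = P^1 * P^3
Computing via matrix multiplication of the transition matrix.
Entry (0,1) of P^4 = 0.4062

0.4062


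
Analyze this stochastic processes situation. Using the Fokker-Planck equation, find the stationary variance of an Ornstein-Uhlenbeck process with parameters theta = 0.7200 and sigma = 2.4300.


Stationary variance = sigma^2 / (2*theta)
= 2.4300^2 / (2*0.7200)
= 5.9049 / 1.4400
= 4.1006

4.1006


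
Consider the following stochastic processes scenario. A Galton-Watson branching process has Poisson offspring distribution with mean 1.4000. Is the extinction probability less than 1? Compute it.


Since mu = 1.4000 > 1, extinction prob q < 1.
Solve s = exp(mu*(s-1)) iteratively.
q = 0.4890

0.4890


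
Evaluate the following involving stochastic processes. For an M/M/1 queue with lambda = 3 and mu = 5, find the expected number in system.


rho = 3/5 = 0.6000
L = rho/(1-rho)
= 0.6000/0.4000
= 1.5000

1.5000


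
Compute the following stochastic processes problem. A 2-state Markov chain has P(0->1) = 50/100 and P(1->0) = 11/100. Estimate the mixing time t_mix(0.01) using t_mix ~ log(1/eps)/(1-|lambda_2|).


lambda_2 = |1 - p01 - p10| = |1 - 0.5000 - 0.1100| = 0.3900
t_mix ~ log(1/eps)/(1 - |lambda_2|)
= log(100)/(1 - 0.3900) = 4.6052/0.6100
= 7.5495

7.5495


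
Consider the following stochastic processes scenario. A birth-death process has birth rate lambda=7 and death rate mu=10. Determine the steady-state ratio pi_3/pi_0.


For birth-death process, pi_n/pi_0 = (lambda/mu)^n
= (7/10)^3
= 0.3430

0.3430


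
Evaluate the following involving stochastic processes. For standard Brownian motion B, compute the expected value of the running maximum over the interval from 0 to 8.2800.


E(max B(s)) = sqrt(2t/pi)
= sqrt(2*8.2800/pi)
= sqrt(5.2712)
= 2.2959

2.2959


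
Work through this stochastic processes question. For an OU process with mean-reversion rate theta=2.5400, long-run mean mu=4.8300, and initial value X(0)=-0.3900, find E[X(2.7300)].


E[X(t)] = mu + (X(0) - mu)*exp(-theta*t)
= 4.8300 + (-0.3900 - 4.8300)*exp(-2.5400*2.7300)
= 4.8300 + -5.2200 * 9.7390e-04
= 4.8249

4.8249


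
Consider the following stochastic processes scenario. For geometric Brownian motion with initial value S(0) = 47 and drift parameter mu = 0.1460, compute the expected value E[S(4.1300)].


E[S(t)] = S(0) * exp(mu * t)
= 47 * exp(0.1460 * 4.1300)
= 47 * 1.8276
= 85.8952

85.8952


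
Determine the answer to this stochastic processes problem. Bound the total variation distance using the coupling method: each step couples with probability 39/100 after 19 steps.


TV distance bound <= (1-delta)^n
= (1 - 0.3900)^19
= 0.6100^19
= 8.3419e-05

8.3419e-05


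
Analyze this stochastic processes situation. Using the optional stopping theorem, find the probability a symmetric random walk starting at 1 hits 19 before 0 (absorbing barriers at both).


By optional stopping theorem: E(M at tau) = M(0) = 1
P(hit 19)*19 + P(hit 0)*0 = 1
P(hit 19) = (1 - 0)/(19 - 0) = 1/19 = 0.0526

0.0526


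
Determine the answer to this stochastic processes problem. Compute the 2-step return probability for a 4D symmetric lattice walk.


P(return in 2 steps) = P(reverse first step) = 1/(2d)
= 1/8
= 0.1250

0.1250


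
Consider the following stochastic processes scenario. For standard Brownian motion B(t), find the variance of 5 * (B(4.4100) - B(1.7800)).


Var(alpha*(B(t)-B(s))) = alpha^2 * (t-s)
= 5^2 * (4.4100 - 1.7800)
= 25 * 2.6300
= 65.7500

65.7500


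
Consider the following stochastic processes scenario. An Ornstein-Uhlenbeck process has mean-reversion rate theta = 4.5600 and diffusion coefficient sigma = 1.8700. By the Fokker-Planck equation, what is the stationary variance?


Stationary variance = sigma^2 / (2*theta)
= 1.8700^2 / (2*4.5600)
= 3.4969 / 9.1200
= 0.3834

0.3834


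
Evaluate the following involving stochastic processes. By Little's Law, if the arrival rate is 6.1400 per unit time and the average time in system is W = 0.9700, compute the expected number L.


Little's Law: L = lambda * W
= 6.1400 * 0.9700
= 5.9558

5.9558


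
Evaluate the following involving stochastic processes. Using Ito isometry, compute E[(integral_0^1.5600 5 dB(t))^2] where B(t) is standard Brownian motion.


By Ito isometry: E[(int f dB)^2] = int f^2 dt
= 5^2 * 1.5600
= 25 * 1.5600 = 39.0000

39.0000


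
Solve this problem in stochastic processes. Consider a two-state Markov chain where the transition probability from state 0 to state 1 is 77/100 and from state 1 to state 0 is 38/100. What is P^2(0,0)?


Computing P^2 by matrix multiplication.
P = [[0.2300, 0.7700], [0.3800, 0.6200]]
After raising P to the power 2:
P^2(0,0) = 0.3455

0.3455


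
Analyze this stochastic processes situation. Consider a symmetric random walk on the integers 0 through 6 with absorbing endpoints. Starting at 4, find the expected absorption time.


For symmetric RW on 0,...,N with absorbing barriers, E(i) = i*(N-i)
E(4) = 4 * 2 = 8

8


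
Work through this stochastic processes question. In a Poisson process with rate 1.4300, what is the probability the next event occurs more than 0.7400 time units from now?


P(X > t) = exp(-lambda * t)
= exp(-1.4300 * 0.7400)
= exp(-1.0582) = 0.3471

0.3471


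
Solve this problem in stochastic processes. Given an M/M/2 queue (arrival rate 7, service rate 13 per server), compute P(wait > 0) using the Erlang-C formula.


a = lambda/mu = 0.5385
rho = a/c = 0.2692
Erlang-C formula applied:
C(c,a) = 0.1142

0.1142


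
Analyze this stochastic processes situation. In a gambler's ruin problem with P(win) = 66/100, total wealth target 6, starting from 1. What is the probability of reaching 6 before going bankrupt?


Gambler's ruin formula:
r = q/p = 0.3400/0.6600 = 0.5152
P(win) = (1 - r^i)/(1 - r^N)
= (1 - 0.5152^1)/(1 - 0.5152^6)
= 0.4941

0.4941


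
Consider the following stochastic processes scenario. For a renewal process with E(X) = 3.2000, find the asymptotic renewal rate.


Long-run renewal rate = 1/E(X)
= 1/3.2000
= 0.3125

0.3125


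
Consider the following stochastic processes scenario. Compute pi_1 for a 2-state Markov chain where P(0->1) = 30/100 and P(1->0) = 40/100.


Stationary distribution: pi_0 = p10/(p01+p10), pi_1 = p01/(p01+p10)
p01 = 0.3000, p10 = 0.4000
pi_1 = 0.4286

0.4286


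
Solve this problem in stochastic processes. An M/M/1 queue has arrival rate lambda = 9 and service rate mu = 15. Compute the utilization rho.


rho = lambda/mu
= 9/15
= 0.6000

0.6000


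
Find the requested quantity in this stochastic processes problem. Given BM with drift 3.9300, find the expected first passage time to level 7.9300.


Expected first passage time = a/mu
= 7.9300/3.9300
= 2.0178

2.0178


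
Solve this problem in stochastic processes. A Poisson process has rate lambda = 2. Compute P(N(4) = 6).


P(N(t)=k) = (lambda*t)^k * exp(-lambda*t) / k!
lambda*t = 8
= 8^6 * exp(-8) / 6!
= 262144 * 3.3546e-04 / 720
= 0.1221

0.1221


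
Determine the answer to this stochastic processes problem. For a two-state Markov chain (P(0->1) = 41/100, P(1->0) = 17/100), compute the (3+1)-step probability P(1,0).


P^4 = P^3 * P^1
Computing via matrix multiplication of the transition matrix.
Entry (1,0) of P^4 = 0.2840

0.2840


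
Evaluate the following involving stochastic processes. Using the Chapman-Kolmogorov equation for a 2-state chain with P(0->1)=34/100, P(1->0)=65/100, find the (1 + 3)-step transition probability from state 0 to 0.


P^4 = P^1 * P^3
Computing via matrix multiplication of the transition matrix.
Entry (0,0) of P^4 = 0.6566

0.6566


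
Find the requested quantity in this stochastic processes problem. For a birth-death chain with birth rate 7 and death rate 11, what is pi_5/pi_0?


For birth-death process, pi_n/pi_0 = (lambda/mu)^n
= (7/11)^5
= 0.1044

0.1044


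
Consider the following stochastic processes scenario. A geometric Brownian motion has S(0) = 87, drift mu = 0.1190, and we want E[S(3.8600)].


E[S(t)] = S(0) * exp(mu * t)
= 87 * exp(0.1190 * 3.8600)
= 87 * 1.5830
= 137.7235

137.7235


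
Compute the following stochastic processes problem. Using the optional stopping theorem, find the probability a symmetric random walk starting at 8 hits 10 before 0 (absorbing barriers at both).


By optional stopping theorem: E(M at tau) = M(0) = 8
P(hit 10)*10 + P(hit 0)*0 = 8
P(hit 10) = (8 - 0)/(10 - 0) = 4/5 = 0.8000

0.8000


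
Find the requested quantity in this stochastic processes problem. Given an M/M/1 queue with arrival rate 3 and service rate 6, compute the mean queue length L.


rho = 3/6 = 0.5000
L = rho/(1-rho)
= 0.5000/0.5000
= 1.0000

1.0000


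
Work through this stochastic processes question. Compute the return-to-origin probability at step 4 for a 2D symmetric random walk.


P = C(4,2)^2 / 4^4
= 6^2 / 256
= 36 / 256
= 0.1406

0.1406


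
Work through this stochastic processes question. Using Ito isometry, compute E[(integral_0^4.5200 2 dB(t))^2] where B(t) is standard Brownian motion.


By Ito isometry: E[(int f dB)^2] = int f^2 dt
= 2^2 * 4.5200
= 4 * 4.5200 = 18.0800

18.0800


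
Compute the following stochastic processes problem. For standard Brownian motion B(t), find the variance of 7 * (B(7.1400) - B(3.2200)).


Var(alpha*(B(t)-B(s))) = alpha^2 * (t-s)
= 7^2 * (7.1400 - 3.2200)
= 49 * 3.9200
= 192.0800

192.0800


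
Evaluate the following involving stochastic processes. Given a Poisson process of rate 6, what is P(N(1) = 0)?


P(N(t)=k) = (lambda*t)^k * exp(-lambda*t) / k!
lambda*t = 6
= 6^0 * exp(-6) / 0!
= 1 * 0.0025 / 1
= 0.0025

0.0025


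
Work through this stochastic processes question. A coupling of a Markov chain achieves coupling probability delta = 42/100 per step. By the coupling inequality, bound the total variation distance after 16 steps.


TV distance bound <= (1-delta)^n
= (1 - 0.4200)^16
= 0.5800^16
= 1.6400e-04

1.6400e-04


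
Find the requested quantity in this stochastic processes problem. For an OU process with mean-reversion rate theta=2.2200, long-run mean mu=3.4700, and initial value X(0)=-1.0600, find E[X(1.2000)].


E[X(t)] = mu + (X(0) - mu)*exp(-theta*t)
= 3.4700 + (-1.0600 - 3.4700)*exp(-2.2200*1.2000)
= 3.4700 + -4.5300 * 0.0697
= 3.1544

3.1544


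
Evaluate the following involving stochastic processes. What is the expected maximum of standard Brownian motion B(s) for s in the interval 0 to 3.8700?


E(max B(s)) = sqrt(2t/pi)
= sqrt(2*3.8700/pi)
= sqrt(2.4637)
= 1.5696

1.5696


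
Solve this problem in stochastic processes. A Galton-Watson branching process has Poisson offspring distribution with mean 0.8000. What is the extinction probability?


Since mu = 0.8000 <= 1, extinction probability = 1.

1.0000


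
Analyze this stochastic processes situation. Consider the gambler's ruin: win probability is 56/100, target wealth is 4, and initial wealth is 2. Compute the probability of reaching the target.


Gambler's ruin formula:
r = q/p = 0.4400/0.5600 = 0.7857
P(win) = (1 - r^i)/(1 - r^N)
= (1 - 0.7857^2)/(1 - 0.7857^4)
= 0.6183

0.6183


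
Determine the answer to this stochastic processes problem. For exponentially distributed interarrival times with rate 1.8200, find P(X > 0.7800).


P(X > t) = exp(-lambda * t)
= exp(-1.8200 * 0.7800)
= exp(-1.4196) = 0.2418

0.2418


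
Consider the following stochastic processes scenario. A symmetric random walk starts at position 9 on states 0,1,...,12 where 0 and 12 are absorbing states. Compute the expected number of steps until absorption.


For symmetric RW on 0,...,N with absorbing barriers, E(i) = i*(N-i)
E(9) = 9 * 3 = 27

27


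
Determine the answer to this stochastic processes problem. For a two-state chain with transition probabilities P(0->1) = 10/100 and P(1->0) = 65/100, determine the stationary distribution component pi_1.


Stationary distribution: pi_0 = p10/(p01+p10), pi_1 = p01/(p01+p10)
p01 = 0.1000, p10 = 0.6500
pi_1 = 0.1333

0.1333


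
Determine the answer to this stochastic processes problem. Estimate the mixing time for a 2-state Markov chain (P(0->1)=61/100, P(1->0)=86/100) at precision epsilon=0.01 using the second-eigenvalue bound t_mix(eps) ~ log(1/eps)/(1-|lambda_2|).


lambda_2 = |1 - p01 - p10| = |1 - 0.6100 - 0.8600| = 0.4700
t_mix ~ log(1/eps)/(1 - |lambda_2|)
= log(100)/(1 - 0.4700) = 4.6052/0.5300
= 8.6890

8.6890


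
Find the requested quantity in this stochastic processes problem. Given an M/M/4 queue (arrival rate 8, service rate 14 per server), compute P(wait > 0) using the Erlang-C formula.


a = lambda/mu = 0.5714
rho = a/c = 0.1429
Erlang-C formula applied:
C(c,a) = 0.0029

0.0029


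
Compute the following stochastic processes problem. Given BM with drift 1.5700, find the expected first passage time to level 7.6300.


Expected first passage time = a/mu
= 7.6300/1.5700
= 4.8599

4.8599


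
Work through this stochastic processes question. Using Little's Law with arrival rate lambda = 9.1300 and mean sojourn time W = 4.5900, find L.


Little's Law: L = lambda * W
= 9.1300 * 4.5900
= 41.9067

41.9067


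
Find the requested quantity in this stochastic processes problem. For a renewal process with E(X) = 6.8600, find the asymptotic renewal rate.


Long-run renewal rate = 1/E(X)
= 1/6.8600
= 0.1458

0.1458


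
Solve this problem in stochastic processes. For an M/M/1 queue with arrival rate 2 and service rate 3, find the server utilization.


rho = lambda/mu
= 2/3
= 0.6667

0.6667


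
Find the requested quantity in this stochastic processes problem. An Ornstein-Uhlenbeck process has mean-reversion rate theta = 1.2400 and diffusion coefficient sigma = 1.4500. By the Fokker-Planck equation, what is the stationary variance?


Stationary variance = sigma^2 / (2*theta)
= 1.4500^2 / (2*1.2400)
= 2.1025 / 2.4800
= 0.8478

0.8478


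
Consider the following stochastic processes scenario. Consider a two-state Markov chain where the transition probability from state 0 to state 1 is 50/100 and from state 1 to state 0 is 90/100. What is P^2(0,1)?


Computing P^2 by matrix multiplication.
P = [[0.5000, 0.5000], [0.9000, 0.1000]]
After raising P to the power 2:
P^2(0,1) = 0.3000

0.3000


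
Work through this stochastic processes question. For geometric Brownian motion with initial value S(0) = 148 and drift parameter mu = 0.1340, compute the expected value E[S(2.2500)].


E[S(t)] = S(0) * exp(mu * t)
= 148 * exp(0.1340 * 2.2500)
= 148 * 1.3519
= 200.0790

200.0790


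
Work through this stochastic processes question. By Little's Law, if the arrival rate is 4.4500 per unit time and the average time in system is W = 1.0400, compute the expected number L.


Little's Law: L = lambda * W
= 4.4500 * 1.0400
= 4.6280

4.6280


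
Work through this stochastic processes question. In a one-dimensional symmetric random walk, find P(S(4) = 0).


P(S(4) = 0) = C(4,2) / 4^2
= 6 / 16
= 0.3750

0.3750


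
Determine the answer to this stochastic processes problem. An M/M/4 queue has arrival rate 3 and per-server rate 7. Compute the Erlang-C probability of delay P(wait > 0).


a = lambda/mu = 0.4286
rho = a/c = 0.1071
Erlang-C formula applied:
C(c,a) = 0.0010

0.0010


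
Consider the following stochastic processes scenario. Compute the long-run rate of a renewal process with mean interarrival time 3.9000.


Long-run renewal rate = 1/E(X)
= 1/3.9000
= 0.2564

0.2564


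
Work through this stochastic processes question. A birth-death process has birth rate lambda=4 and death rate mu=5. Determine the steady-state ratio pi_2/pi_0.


For birth-death process, pi_n/pi_0 = (lambda/mu)^n
= (4/5)^2
= 0.6400

0.6400


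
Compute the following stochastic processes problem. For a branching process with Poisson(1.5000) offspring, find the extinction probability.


Since mu = 1.5000 > 1, extinction prob q < 1.
Solve s = exp(mu*(s-1)) iteratively.
q = 0.4172

0.4172


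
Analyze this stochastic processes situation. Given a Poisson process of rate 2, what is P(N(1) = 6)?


P(N(t)=k) = (lambda*t)^k * exp(-lambda*t) / k!
lambda*t = 2
= 2^6 * exp(-2) / 6!
= 64 * 0.1353 / 720
= 0.0120

0.0120


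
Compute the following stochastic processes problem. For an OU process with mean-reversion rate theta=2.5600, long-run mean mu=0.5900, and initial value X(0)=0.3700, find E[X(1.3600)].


E[X(t)] = mu + (X(0) - mu)*exp(-theta*t)
= 0.5900 + (0.3700 - 0.5900)*exp(-2.5600*1.3600)
= 0.5900 + -0.2200 * 0.0308
= 0.5832

0.5832


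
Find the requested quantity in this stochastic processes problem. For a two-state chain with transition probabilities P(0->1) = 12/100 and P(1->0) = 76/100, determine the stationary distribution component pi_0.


Stationary distribution: pi_0 = p10/(p01+p10), pi_1 = p01/(p01+p10)
p01 = 0.1200, p10 = 0.7600
pi_0 = 0.8636

0.8636


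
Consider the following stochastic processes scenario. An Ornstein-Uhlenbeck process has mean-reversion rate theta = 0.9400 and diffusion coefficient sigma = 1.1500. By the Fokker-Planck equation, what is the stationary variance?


Stationary variance = sigma^2 / (2*theta)
= 1.1500^2 / (2*0.9400)
= 1.3225 / 1.8800
= 0.7035

0.7035


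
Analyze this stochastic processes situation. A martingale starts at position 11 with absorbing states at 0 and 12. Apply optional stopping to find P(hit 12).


By optional stopping theorem: E(M at tau) = M(0) = 11
P(hit 12)*12 + P(hit 0)*0 = 11
P(hit 12) = (11 - 0)/(12 - 0) = 11/12 = 0.9167

0.9167


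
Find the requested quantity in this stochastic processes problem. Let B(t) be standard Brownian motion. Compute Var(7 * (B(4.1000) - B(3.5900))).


Var(alpha*(B(t)-B(s))) = alpha^2 * (t-s)
= 7^2 * (4.1000 - 3.5900)
= 49 * 0.5100
= 24.9900

24.9900


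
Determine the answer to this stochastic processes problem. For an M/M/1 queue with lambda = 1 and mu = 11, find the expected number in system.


rho = 1/11 = 0.0909
L = rho/(1-rho)
= 0.0909/0.9091
= 0.1000

0.1000


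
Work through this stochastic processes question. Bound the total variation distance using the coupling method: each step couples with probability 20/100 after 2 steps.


TV distance bound <= (1-delta)^n
= (1 - 0.2000)^2
= 0.8000^2
= 0.6400

0.6400


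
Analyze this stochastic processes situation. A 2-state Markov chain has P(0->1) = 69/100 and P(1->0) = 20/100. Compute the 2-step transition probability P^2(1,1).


Computing P^2 by matrix multiplication.
P = [[0.3100, 0.6900], [0.2000, 0.8000]]
After raising P to the power 2:
P^2(1,1) = 0.7780

0.7780


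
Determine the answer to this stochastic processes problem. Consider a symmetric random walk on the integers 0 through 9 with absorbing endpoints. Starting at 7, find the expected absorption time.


For symmetric RW on 0,...,N with absorbing barriers, E(i) = i*(N-i)
E(7) = 7 * 2 = 14

14


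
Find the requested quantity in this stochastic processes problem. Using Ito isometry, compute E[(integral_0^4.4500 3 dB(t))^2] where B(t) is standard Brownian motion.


By Ito isometry: E[(int f dB)^2] = int f^2 dt
= 3^2 * 4.4500
= 9 * 4.4500 = 40.0500

40.0500


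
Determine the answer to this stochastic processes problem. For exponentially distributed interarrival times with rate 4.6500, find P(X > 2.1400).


P(X > t) = exp(-lambda * t)
= exp(-4.6500 * 2.1400)
= exp(-9.9510) = 4.7680e-05

4.7680e-05


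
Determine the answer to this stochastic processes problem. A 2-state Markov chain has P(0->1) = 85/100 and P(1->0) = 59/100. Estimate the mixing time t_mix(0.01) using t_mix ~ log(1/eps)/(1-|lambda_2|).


lambda_2 = |1 - p01 - p10| = |1 - 0.8500 - 0.5900| = 0.4400
t_mix ~ log(1/eps)/(1 - |lambda_2|)
= log(100)/(1 - 0.4400) = 4.6052/0.5600
= 8.2235

8.2235


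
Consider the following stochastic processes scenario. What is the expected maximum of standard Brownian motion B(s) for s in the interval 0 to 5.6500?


E(max B(s)) = sqrt(2t/pi)
= sqrt(2*5.6500/pi)
= sqrt(3.5969)
= 1.8965

1.8965


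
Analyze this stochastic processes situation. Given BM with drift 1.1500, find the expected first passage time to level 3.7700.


Expected first passage time = a/mu
= 3.7700/1.1500
= 3.2783

3.2783


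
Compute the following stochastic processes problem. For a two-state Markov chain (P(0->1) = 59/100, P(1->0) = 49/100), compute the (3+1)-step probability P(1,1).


P^4 = P^3 * P^1
Computing via matrix multiplication of the transition matrix.
Entry (1,1) of P^4 = 0.5463

0.5463


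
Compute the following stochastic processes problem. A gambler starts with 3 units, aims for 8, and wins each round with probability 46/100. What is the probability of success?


Gambler's ruin formula:
r = q/p = 0.5400/0.4600 = 1.1739
P(win) = (1 - r^i)/(1 - r^N)
= (1 - 1.1739^3)/(1 - 1.1739^8)
= 0.2370

0.2370


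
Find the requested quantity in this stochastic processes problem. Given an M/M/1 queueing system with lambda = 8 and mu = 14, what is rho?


rho = lambda/mu
= 8/14
= 0.5714

0.5714


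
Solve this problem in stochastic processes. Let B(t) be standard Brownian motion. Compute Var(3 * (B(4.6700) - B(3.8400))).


Var(alpha*(B(t)-B(s))) = alpha^2 * (t-s)
= 3^2 * (4.6700 - 3.8400)
= 9 * 0.8300
= 7.4700

7.4700


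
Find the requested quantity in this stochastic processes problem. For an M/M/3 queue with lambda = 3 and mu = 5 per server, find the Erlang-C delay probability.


a = lambda/mu = 0.6000
rho = a/c = 0.2000
Erlang-C formula applied:
C(c,a) = 0.0247

0.0247


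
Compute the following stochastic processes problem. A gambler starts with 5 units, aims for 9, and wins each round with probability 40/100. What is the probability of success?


Gambler's ruin formula:
r = q/p = 0.6000/0.4000 = 1.5000
P(win) = (1 - r^i)/(1 - r^N)
= (1 - 1.5000^5)/(1 - 1.5000^9)
= 0.1761

0.1761


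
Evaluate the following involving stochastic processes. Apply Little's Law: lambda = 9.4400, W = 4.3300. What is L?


Little's Law: L = lambda * W
= 9.4400 * 4.3300
= 40.8752

40.8752


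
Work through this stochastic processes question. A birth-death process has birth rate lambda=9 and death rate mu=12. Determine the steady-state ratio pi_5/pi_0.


For birth-death process, pi_n/pi_0 = (lambda/mu)^n
= (9/12)^5
= 0.2373

0.2373


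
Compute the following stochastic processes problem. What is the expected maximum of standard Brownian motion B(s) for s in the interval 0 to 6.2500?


E(max B(s)) = sqrt(2t/pi)
= sqrt(2*6.2500/pi)
= sqrt(3.9789)
= 1.9947

1.9947


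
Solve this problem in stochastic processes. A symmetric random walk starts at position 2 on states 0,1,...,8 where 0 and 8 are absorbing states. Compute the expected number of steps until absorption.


For symmetric RW on 0,...,N with absorbing barriers, E(i) = i*(N-i)
E(2) = 2 * 6 = 12

12


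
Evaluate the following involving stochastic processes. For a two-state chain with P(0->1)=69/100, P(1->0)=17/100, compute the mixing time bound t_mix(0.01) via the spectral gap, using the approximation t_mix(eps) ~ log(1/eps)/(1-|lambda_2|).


lambda_2 = |1 - p01 - p10| = |1 - 0.6900 - 0.1700| = 0.1400
t_mix ~ log(1/eps)/(1 - |lambda_2|)
= log(100)/(1 - 0.1400) = 4.6052/0.8600
= 5.3548

5.3548


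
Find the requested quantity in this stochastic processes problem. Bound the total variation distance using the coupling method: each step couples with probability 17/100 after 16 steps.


TV distance bound <= (1-delta)^n
= (1 - 0.1700)^16
= 0.8300^16
= 0.0507

0.0507


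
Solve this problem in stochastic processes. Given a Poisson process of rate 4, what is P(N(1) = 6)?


P(N(t)=k) = (lambda*t)^k * exp(-lambda*t) / k!
lambda*t = 4
= 4^6 * exp(-4) / 6!
= 4096 * 0.0183 / 720
= 0.1042

0.1042


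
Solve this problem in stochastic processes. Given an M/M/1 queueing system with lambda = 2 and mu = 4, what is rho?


rho = lambda/mu
= 2/4
= 0.5000

0.5000


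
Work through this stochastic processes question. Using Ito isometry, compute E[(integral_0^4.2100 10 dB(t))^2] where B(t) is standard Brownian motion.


By Ito isometry: E[(int f dB)^2] = int f^2 dt
= 10^2 * 4.2100
= 100 * 4.2100 = 421.0000

421.0000


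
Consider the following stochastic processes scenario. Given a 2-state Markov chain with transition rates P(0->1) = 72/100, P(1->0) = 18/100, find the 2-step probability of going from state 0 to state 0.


Computing P^2 by matrix multiplication.
P = [[0.2800, 0.7200], [0.1800, 0.8200]]
After raising P to the power 2:
P^2(0,0) = 0.2080

0.2080


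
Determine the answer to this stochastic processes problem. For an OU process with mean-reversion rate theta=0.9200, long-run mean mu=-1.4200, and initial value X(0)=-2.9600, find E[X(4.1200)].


E[X(t)] = mu + (X(0) - mu)*exp(-theta*t)
= -1.4200 + (-2.9600 - -1.4200)*exp(-0.9200*4.1200)
= -1.4200 + -1.5400 * 0.0226
= -1.4548

-1.4548


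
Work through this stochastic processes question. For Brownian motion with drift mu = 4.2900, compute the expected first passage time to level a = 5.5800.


Expected first passage time = a/mu
= 5.5800/4.2900
= 1.3007

1.3007


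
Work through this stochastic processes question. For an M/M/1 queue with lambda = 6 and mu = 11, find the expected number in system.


rho = 6/11 = 0.5455
L = rho/(1-rho)
= 0.5455/0.4545
= 1.2000

1.2000


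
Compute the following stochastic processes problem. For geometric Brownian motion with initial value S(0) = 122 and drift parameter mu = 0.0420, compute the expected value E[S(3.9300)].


E[S(t)] = S(0) * exp(mu * t)
= 122 * exp(0.0420 * 3.9300)
= 122 * 1.1795
= 143.8946

143.8946


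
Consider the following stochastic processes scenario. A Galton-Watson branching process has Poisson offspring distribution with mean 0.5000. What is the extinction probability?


Since mu = 0.5000 <= 1, extinction probability = 1.

1.0000


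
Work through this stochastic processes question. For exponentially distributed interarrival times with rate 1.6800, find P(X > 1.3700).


P(X > t) = exp(-lambda * t)
= exp(-1.6800 * 1.3700)
= exp(-2.3016) = 0.1001

0.1001


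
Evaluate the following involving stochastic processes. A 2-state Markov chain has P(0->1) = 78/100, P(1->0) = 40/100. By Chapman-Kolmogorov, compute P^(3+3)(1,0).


P^6 = P^3 * P^3
Computing via matrix multiplication of the transition matrix.
Entry (1,0) of P^6 = 0.3390

0.3390


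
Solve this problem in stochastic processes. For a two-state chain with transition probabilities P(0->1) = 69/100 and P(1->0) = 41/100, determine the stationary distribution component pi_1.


Stationary distribution: pi_0 = p10/(p01+p10), pi_1 = p01/(p01+p10)
p01 = 0.6900, p10 = 0.4100
pi_1 = 0.6273

0.6273


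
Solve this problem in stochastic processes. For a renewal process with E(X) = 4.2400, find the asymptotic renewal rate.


Long-run renewal rate = 1/E(X)
= 1/4.2400
= 0.2358

0.2358


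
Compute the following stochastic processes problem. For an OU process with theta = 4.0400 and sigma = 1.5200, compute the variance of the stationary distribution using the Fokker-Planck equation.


Stationary variance = sigma^2 / (2*theta)
= 1.5200^2 / (2*4.0400)
= 2.3104 / 8.0800
= 0.2859

0.2859


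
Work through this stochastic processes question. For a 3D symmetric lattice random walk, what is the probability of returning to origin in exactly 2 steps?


P(return in 2 steps) = P(reverse first step) = 1/(2d)
= 1/6
= 0.1667

0.1667


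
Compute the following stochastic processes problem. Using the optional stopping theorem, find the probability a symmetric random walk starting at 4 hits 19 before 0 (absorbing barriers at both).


By optional stopping theorem: E(M at tau) = M(0) = 4
P(hit 19)*19 + P(hit 0)*0 = 4
P(hit 19) = (4 - 0)/(19 - 0) = 4/19 = 0.2105

0.2105


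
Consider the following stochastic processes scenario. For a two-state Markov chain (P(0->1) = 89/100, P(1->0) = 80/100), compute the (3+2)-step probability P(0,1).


P^5 = P^3 * P^2
Computing via matrix multiplication of the transition matrix.
Entry (0,1) of P^5 = 0.6090

0.6090


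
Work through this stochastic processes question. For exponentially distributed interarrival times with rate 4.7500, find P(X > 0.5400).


P(X > t) = exp(-lambda * t)
= exp(-4.7500 * 0.5400)
= exp(-2.5650) = 0.0769

0.0769


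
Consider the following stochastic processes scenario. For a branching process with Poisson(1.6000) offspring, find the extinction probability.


Since mu = 1.6000 > 1, extinction prob q < 1.
Solve s = exp(mu*(s-1)) iteratively.
q = 0.3580

0.3580


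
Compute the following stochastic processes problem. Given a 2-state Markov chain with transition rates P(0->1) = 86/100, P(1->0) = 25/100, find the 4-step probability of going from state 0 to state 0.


Computing P^4 by matrix multiplication.
P = [[0.1400, 0.8600], [0.2500, 0.7500]]
After raising P to the power 4:
P^4(0,0) = 0.2253

0.2253


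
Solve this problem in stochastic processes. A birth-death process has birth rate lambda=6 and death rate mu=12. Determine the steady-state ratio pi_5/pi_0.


For birth-death process, pi_n/pi_0 = (lambda/mu)^n
= (6/12)^5
= 0.0312

0.0312


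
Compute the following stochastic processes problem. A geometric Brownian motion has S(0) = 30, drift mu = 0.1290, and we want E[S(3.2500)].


E[S(t)] = S(0) * exp(mu * t)
= 30 * exp(0.1290 * 3.2500)
= 30 * 1.5208
= 45.6246

45.6246


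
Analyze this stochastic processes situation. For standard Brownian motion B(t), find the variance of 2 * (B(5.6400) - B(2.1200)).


Var(alpha*(B(t)-B(s))) = alpha^2 * (t-s)
= 2^2 * (5.6400 - 2.1200)
= 4 * 3.5200
= 14.0800

14.0800


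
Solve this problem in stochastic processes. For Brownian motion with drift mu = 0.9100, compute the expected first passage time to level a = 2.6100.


Expected first passage time = a/mu
= 2.6100/0.9100
= 2.8681

2.8681


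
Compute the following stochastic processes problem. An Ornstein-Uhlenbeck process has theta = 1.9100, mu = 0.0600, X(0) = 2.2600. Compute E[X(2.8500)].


E[X(t)] = mu + (X(0) - mu)*exp(-theta*t)
= 0.0600 + (2.2600 - 0.0600)*exp(-1.9100*2.8500)
= 0.0600 + 2.2000 * 0.0043
= 0.0695

0.0695


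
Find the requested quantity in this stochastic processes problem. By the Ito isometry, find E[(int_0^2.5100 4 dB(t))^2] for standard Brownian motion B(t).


By Ito isometry: E[(int f dB)^2] = int f^2 dt
= 4^2 * 2.5100
= 16 * 2.5100 = 40.1600

40.1600


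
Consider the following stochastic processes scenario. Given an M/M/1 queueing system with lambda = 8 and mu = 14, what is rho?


rho = lambda/mu
= 8/14
= 0.5714

0.5714


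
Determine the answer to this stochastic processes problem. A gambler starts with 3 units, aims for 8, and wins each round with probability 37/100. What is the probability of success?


Gambler's ruin formula:
r = q/p = 0.6300/0.3700 = 1.7027
P(win) = (1 - r^i)/(1 - r^N)
= (1 - 1.7027^3)/(1 - 1.7027^8)
= 0.0565

0.0565


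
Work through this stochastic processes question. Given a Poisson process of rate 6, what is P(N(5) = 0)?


P(N(t)=k) = (lambda*t)^k * exp(-lambda*t) / k!
lambda*t = 30
= 30^0 * exp(-30) / 0!
= 1 * 9.3576e-14 / 1
= 9.3576e-14

9.3576e-14


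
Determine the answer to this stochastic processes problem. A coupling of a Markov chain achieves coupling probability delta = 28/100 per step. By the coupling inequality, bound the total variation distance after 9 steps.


TV distance bound <= (1-delta)^n
= (1 - 0.2800)^9
= 0.7200^9
= 0.0520

0.0520


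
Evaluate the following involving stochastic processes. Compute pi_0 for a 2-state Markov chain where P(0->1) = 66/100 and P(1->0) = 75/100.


Stationary distribution: pi_0 = p10/(p01+p10), pi_1 = p01/(p01+p10)
p01 = 0.6600, p10 = 0.7500
pi_0 = 0.5319

0.5319


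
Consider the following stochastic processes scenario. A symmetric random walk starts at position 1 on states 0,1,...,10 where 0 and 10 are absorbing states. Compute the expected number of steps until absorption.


For symmetric RW on 0,...,N with absorbing barriers, E(i) = i*(N-i)
E(1) = 1 * 9 = 9

9


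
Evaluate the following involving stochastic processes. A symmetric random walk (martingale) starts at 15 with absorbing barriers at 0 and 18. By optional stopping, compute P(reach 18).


By optional stopping theorem: E(M at tau) = M(0) = 15
P(hit 18)*18 + P(hit 0)*0 = 15
P(hit 18) = (15 - 0)/(18 - 0) = 5/6 = 0.8333

0.8333


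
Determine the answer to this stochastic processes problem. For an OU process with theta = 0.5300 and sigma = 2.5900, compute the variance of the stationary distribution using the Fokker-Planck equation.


Stationary variance = sigma^2 / (2*theta)
= 2.5900^2 / (2*0.5300)
= 6.7081 / 1.0600
= 6.3284

6.3284


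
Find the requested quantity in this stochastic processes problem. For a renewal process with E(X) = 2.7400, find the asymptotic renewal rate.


Long-run renewal rate = 1/E(X)
= 1/2.7400
= 0.3650

0.3650


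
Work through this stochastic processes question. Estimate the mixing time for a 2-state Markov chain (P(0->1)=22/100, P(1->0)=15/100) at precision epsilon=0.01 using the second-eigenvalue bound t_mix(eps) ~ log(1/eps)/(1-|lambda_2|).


lambda_2 = |1 - p01 - p10| = |1 - 0.2200 - 0.1500| = 0.6300
t_mix ~ log(1/eps)/(1 - |lambda_2|)
= log(100)/(1 - 0.6300) = 4.6052/0.3700
= 12.4464

12.4464


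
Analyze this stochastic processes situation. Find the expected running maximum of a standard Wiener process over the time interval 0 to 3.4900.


E(max B(s)) = sqrt(2t/pi)
= sqrt(2*3.4900/pi)
= sqrt(2.2218)
= 1.4906

1.4906


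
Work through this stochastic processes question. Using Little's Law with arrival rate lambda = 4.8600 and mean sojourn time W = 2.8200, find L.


Little's Law: L = lambda * W
= 4.8600 * 2.8200
= 13.7052

13.7052


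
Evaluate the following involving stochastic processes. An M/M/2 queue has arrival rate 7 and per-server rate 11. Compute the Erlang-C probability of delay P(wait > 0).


a = lambda/mu = 0.6364
rho = a/c = 0.3182
Erlang-C formula applied:
C(c,a) = 0.1536

0.1536


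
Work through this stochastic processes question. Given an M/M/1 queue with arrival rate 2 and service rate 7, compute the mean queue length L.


rho = 2/7 = 0.2857
L = rho/(1-rho)
= 0.2857/0.7143
= 0.4000

0.4000


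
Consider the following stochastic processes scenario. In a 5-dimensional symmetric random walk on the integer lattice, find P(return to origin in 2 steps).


P(return in 2 steps) = P(reverse first step) = 1/(2d)
= 1/10
= 0.1000

0.1000


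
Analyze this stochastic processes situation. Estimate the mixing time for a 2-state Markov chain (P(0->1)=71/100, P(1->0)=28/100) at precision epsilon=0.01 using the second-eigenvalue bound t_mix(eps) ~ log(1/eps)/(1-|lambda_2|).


lambda_2 = |1 - p01 - p10| = |1 - 0.7100 - 0.2800| = 0.0100
t_mix ~ log(1/eps)/(1 - |lambda_2|)
= log(100)/(1 - 0.0100) = 4.6052/0.9900
= 4.6517

4.6517


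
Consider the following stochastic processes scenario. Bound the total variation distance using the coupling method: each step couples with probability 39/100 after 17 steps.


TV distance bound <= (1-delta)^n
= (1 - 0.3900)^17
= 0.6100^17
= 2.2419e-04

2.2419e-04


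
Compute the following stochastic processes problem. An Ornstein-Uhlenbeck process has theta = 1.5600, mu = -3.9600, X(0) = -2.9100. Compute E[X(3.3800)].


E[X(t)] = mu + (X(0) - mu)*exp(-theta*t)
= -3.9600 + (-2.9100 - -3.9600)*exp(-1.5600*3.3800)
= -3.9600 + 1.0500 * 0.0051
= -3.9546

-3.9546


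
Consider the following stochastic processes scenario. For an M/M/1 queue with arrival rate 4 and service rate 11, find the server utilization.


rho = lambda/mu
= 4/11
= 0.3636

0.3636


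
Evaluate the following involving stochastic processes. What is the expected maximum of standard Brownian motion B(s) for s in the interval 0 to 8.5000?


E(max B(s)) = sqrt(2t/pi)
= sqrt(2*8.5000/pi)
= sqrt(5.4113)
= 2.3262

2.3262


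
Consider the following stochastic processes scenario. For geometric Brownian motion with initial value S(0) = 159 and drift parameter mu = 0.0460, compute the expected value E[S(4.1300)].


E[S(t)] = S(0) * exp(mu * t)
= 159 * exp(0.0460 * 4.1300)
= 159 * 1.2092
= 192.2668

192.2668


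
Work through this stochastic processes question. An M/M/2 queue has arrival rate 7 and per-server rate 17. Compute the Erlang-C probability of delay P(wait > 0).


a = lambda/mu = 0.4118
rho = a/c = 0.2059
Erlang-C formula applied:
C(c,a) = 0.0703

0.0703


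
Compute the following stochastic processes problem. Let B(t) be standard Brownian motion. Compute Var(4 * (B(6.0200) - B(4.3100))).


Var(alpha*(B(t)-B(s))) = alpha^2 * (t-s)
= 4^2 * (6.0200 - 4.3100)
= 16 * 1.7100
= 27.3600

27.3600
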